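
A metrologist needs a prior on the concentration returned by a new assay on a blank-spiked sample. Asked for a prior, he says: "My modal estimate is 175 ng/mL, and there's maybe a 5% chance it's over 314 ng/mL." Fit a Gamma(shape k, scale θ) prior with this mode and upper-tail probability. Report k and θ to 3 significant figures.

Gamma(k,θ) with k>1 has mode (k−1)θ, so θ = 175/(k−1).
Need P(X < 314) = 0.95 with θ tied to k this way. Start at k = 2, θ = 175: P(X<314) ≈ 0.535.
Too low — raise k to concentrate. Iterating converges to k ≈ 9.16.
Then θ = 175/(9.16−1) ≈ 21.5.

k ≈ 9.16, θ ≈ 21.5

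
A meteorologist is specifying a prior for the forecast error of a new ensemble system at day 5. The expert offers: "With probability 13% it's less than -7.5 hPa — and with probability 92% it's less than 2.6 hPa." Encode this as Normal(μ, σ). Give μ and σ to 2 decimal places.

μ = -3.01, σ = 3.99

The p-quantile of Normal(μ,σ) is μ + z_p·σ, with z_{0.13} = -1.126 and z_{0.92} = 1.405.
Eliminate σ: μ = (z₂·x₁ − z₁·x₂)/(z₂ − z₁) = (1.405·-7.5 − (-1.126)·2.6)/2.531 = -3.01.
Then σ = (x₂ − x₁)/(z₂ − z₁) = (2.6 − -7.5)/2.531 = 3.99.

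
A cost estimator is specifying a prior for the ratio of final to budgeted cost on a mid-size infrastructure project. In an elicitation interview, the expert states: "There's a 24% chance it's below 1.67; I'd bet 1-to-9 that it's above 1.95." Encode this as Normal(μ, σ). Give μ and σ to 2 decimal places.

For Normal(μ,σ), the p-quantile is μ + z_p·σ. Here z_{0.24} = -0.7063, z_{0.9} = 1.282.
So 1.67 = μ − 0.7063σ and 1.95 = μ + 1.282σ.
Subtracting: σ = (1.95 − 1.67)/(1.282 − (-0.7063)) = 0.14.
Then μ = 1.67 − (-0.7063)·0.14 = 1.77.

μ = 1.77, σ = 0.14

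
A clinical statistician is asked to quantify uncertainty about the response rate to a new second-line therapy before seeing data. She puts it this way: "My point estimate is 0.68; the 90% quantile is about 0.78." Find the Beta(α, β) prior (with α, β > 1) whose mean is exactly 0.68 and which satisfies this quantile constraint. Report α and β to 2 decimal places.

With mean 0.68 fixed, write α = 0.68s, β = 0.32s where s = α+β.
Need P(θ < 0.78) = 0.9 under Beta(0.68s, 0.32s). Normal approximation: (q−m)/√(m(1−m)/s) ≈ z_{0.9} = 1.28, so s ≈ 0.68·0.32·(1.28)²/(0.78−0.68)² = 35.7.
At s = 35.7: P(θ<0.78) ≈ 0.908. Adjusting to match 0.9 gives s ≈ 33.57.
So α = 0.68·33.57 ≈ 22.83, β = 0.32·33.57 ≈ 10.74.

α ≈ 22.83, β ≈ 10.74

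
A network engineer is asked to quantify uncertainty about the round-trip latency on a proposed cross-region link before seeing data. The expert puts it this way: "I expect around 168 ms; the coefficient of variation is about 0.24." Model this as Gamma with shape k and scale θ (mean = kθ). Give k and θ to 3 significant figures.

k ≈ 17.4, θ ≈ 9.68

For Gamma(k, scale θ): mean = kθ, variance = kθ², so CV = 1/√k.
CV = 0.24, hence k = 1/CV² = 17.4.
Then θ = mean/k = 168/17.4 = 9.68.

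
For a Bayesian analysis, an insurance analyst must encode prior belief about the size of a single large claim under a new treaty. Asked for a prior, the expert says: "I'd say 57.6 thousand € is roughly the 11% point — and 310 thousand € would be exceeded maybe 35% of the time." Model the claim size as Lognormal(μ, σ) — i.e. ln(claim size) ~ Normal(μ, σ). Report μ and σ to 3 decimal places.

μ ≈ 5.334, σ ≈ 1.044

If T ~ Lognormal(μ,σ) then ln T ~ Normal(μ,σ), so the p-quantile of ln T is μ + z_p·σ.
ln(57.6) = 4.054 and ln(310) = 5.737; z_{0.11} = -1.227, z_{0.65} = 0.3853.
σ = (5.737 − 4.054)/(0.3853 − (-1.227)) = 1.044.
μ = 4.054 − (-1.227)·1.044 = 5.334.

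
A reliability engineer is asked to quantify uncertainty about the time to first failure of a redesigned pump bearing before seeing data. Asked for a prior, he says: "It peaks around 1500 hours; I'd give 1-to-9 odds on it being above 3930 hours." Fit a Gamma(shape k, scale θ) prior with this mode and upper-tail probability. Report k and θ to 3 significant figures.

k ≈ 3.07, θ ≈ 726

Gamma(k,θ) with k>1 has mode (k−1)θ, so θ = 1500/(k−1).
Need P(X < 3930) = 0.9 with θ tied to k this way. Start at k = 2, θ = 1500: P(X<3930) ≈ 0.736.
Too low — raise k to concentrate. Iterating converges to k ≈ 3.07.
Then θ = 1500/(3.07−1) ≈ 726.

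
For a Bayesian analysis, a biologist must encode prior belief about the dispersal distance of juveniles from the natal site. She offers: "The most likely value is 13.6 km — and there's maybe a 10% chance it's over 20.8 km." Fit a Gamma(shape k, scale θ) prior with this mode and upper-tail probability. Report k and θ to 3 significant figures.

k ≈ 11.3, θ ≈ 1.32

Gamma(k,θ) with k>1 has mode (k−1)θ, so θ = 13.6/(k−1).
Need P(X < 20.8) = 0.9 with θ tied to k this way. Start at k = 2, θ = 13.6: P(X<20.8) ≈ 0.452.
Too low — raise k to concentrate. Iterating converges to k ≈ 11.3.
Then θ = 13.6/(11.3−1) ≈ 1.32.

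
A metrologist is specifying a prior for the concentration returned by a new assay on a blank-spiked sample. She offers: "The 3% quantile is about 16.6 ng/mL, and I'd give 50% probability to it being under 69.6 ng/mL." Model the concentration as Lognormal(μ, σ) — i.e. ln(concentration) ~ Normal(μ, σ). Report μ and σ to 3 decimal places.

If T ~ Lognormal(μ,σ) then ln T ~ Normal(μ,σ), so the p-quantile of ln T is μ + z_p·σ.
ln(16.6) = 2.809 and ln(69.6) = 4.243; z_{0.03} = -1.881, z_{0.5} = 0.
σ = (4.243 − 2.809)/(0 − (-1.881)) = 0.762.
μ = 2.809 − (-1.881)·0.762 = 4.243.

μ ≈ 4.243, σ ≈ 0.762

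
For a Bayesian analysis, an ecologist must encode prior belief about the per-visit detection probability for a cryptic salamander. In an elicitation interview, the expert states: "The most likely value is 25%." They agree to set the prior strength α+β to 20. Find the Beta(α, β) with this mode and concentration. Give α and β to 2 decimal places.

For α,β > 1 the Beta mode is (α−1)/(α+β−2). With α+β = 20, the mode is (α−1)/18.
Set (α−1)/18 = 0.25 → α = 1 + 0.25·18 = 5.50.
β = 20 − α = 14.50.

α = 5.50, β = 14.50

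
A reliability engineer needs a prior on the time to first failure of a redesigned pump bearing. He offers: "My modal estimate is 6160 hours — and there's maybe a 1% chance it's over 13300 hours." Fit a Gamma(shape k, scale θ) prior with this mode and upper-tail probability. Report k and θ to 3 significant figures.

k ≈ 9.17, θ ≈ 754

Gamma(k,θ) with k>1 has mode (k−1)θ, so θ = 6160/(k−1).
Need P(X < 13300) = 0.99 with θ tied to k this way. Start at k = 2, θ = 6160: P(X<13300) ≈ 0.635.
Too low — raise k to concentrate. Iterating converges to k ≈ 9.17.
Then θ = 6160/(9.17−1) ≈ 754.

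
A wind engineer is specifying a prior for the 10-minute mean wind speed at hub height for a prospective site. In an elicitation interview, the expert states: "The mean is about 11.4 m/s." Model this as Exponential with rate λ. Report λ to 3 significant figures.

Exponential mean = 1/λ, so λ = 1/11.4 = 0.0877.

λ ≈ 0.0877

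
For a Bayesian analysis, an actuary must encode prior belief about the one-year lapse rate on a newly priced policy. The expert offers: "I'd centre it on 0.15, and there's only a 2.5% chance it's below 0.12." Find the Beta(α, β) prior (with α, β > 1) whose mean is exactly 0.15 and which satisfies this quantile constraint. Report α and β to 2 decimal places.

With mean 0.15 fixed, write α = 0.15s, β = 0.85s where s = α+β.
Need P(θ < 0.12) = 0.025 under Beta(0.15s, 0.85s). Normal approximation: (q−m)/√(m(1−m)/s) ≈ z_{0.025} = -1.96, so s ≈ 0.15·0.85·(-1.96)²/(0.12−0.15)² = 544.2.
At s = 544.2: P(θ<0.12) ≈ 0.020. Adjusting to match 0.025 gives s ≈ 496.76.
So α = 0.15·496.76 ≈ 74.51, β = 0.85·496.76 ≈ 422.24.

α ≈ 74.51, β ≈ 422.24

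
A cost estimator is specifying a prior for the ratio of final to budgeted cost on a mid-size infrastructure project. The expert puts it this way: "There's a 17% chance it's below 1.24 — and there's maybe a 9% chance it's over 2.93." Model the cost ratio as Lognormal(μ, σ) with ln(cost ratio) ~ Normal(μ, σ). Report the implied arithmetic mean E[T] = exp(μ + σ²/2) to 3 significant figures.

E[T] ≈ 1.9

If T ~ Lognormal(μ,σ) then ln T ~ Normal(μ,σ), so the p-quantile of ln T is μ + z_p·σ.
ln(1.24) = 0.2151 and ln(2.93) = 1.075; z_{0.17} = -0.9542, z_{0.91} = 1.341.
σ = (1.075 − 0.2151)/(1.341 − (-0.9542)) = 0.375.
μ = 0.2151 − (-0.9542)·0.375 = 0.573.
E[T] = exp(μ + σ²/2) = exp(0.573 + 0.0702) = 1.9.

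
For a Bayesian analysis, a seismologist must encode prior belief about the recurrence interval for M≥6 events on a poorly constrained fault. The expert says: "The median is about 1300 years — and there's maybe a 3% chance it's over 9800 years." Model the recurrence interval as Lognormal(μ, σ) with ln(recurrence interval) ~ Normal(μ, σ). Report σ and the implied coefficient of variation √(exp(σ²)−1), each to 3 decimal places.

If T ~ Lognormal(μ,σ) then ln T ~ Normal(μ,σ), so the p-quantile of ln T is μ + z_p·σ.
ln(1300) = 7.17 and ln(9800) = 9.19; z_{0.5} = 0, z_{0.97} = 1.881.
σ = (9.19 − 7.17)/(1.881 − (0)) = 1.074.
μ = 7.17 − (0)·1.074 = 7.170.
CV = √(exp(σ²)−1) = √(exp(1.1535)−1) = 1.473.

σ ≈ 1.074, CV ≈ 1.473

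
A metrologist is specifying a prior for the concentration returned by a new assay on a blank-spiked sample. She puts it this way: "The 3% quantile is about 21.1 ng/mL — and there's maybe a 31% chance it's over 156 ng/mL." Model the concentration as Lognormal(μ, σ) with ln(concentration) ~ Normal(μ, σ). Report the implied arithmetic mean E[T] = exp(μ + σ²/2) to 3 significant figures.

If T ~ Lognormal(μ,σ) then ln T ~ Normal(μ,σ), so the p-quantile of ln T is μ + z_p·σ.
ln(21.1) = 3.049 and ln(156) = 5.05; z_{0.03} = -1.881, z_{0.69} = 0.4959.
σ = (5.05 − 3.049)/(0.4959 − (-1.881)) = 0.842.
μ = 3.049 − (-1.881)·0.842 = 4.632.
E[T] = exp(μ + σ²/2) = exp(4.632 + 0.3543) = 146 ng/mL.

E[T] ≈ 146 ng/mL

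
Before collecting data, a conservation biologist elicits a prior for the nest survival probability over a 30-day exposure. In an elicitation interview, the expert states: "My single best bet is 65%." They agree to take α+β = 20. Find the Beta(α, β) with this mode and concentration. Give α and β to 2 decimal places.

For α,β > 1 the Beta mode is (α−1)/(α+β−2). With α+β = 20, the mode is (α−1)/18.
Set (α−1)/18 = 0.65 → α = 1 + 0.65·18 = 12.70.
β = 20 − α = 7.30.

α = 12.70, β = 7.30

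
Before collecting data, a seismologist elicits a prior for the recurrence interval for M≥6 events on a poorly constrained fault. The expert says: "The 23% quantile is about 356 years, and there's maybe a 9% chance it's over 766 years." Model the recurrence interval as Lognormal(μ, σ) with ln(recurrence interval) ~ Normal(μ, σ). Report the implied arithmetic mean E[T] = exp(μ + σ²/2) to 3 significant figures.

E[T] ≈ 500 years

If T ~ Lognormal(μ,σ) then ln T ~ Normal(μ,σ), so the p-quantile of ln T is μ + z_p·σ.
ln(356) = 5.875 and ln(766) = 6.641; z_{0.23} = -0.7388, z_{0.91} = 1.341.
σ = (6.641 − 5.875)/(1.341 − (-0.7388)) = 0.368.
μ = 5.875 − (-0.7388)·0.368 = 6.147.
E[T] = exp(μ + σ²/2) = exp(6.147 + 0.0679) = 500 years.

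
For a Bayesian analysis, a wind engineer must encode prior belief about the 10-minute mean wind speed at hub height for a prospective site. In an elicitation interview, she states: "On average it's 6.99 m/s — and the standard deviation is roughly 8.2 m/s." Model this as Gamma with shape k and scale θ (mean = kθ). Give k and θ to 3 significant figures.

k ≈ 0.727, θ ≈ 9.62

For Gamma(k, scale θ): mean = kθ, variance = kθ², so CV = 1/√k.
CV = SD/mean = 8.2/6.99 = 1.173, hence k = 1/CV² = 0.727.
Then θ = mean/k = 6.99/0.727 = 9.62.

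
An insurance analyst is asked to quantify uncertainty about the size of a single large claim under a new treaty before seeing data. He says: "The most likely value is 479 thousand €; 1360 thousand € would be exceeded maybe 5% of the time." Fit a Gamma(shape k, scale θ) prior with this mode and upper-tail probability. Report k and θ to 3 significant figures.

k ≈ 3.45, θ ≈ 195

Gamma(k,θ) with k>1 has mode (k−1)θ, so θ = 479/(k−1).
Need P(X < 1360) = 0.95 with θ tied to k this way. Start at k = 2, θ = 479: P(X<1360) ≈ 0.776.
Too low — raise k to concentrate. Iterating converges to k ≈ 3.45.
Then θ = 479/(3.45−1) ≈ 195.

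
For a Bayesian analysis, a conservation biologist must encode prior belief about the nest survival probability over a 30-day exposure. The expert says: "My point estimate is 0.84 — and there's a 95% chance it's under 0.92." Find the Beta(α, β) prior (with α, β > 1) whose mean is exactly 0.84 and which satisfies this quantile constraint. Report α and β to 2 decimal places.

α ≈ 37.34, β ≈ 7.11

With mean 0.84 fixed, write α = 0.84s, β = 0.16s where s = α+β.
Need P(θ < 0.92) = 0.95 under Beta(0.84s, 0.16s). Normal approximation: (q−m)/√(m(1−m)/s) ≈ z_{0.95} = 1.64, so s ≈ 0.84·0.16·(1.64)²/(0.92−0.84)² = 56.8.
At s = 56.8: P(θ<0.92) ≈ 0.970. Adjusting to match 0.95 gives s ≈ 44.45.
So α = 0.84·44.45 ≈ 37.34, β = 0.16·44.45 ≈ 7.11.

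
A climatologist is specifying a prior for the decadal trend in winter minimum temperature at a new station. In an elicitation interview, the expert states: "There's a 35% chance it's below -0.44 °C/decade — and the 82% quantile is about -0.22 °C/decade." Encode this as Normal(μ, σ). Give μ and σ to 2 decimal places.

μ = -0.37, σ = 0.17

The p-quantile of Normal(μ,σ) is μ + z_p·σ, with z_{0.35} = -0.3853 and z_{0.82} = 0.9154.
Eliminate σ: μ = (z₂·x₁ − z₁·x₂)/(z₂ − z₁) = (0.9154·-0.44 − (-0.3853)·-0.22)/1.301 = -0.37.
Then σ = (x₂ − x₁)/(z₂ − z₁) = (-0.22 − -0.44)/1.301 = 0.17.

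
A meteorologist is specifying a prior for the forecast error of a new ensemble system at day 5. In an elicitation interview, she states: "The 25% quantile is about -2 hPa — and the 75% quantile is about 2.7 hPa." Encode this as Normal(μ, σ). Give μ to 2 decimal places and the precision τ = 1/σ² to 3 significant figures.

The p-quantile of Normal(μ,σ) is μ + z_p·σ, with z_{0.25} = -0.6745 and z_{0.75} = 0.6745.
Eliminate σ: μ = (z₂·x₁ − z₁·x₂)/(z₂ − z₁) = (0.6745·-2 − (-0.6745)·2.7)/1.349 = 0.35.
Then σ = (x₂ − x₁)/(z₂ − z₁) = (2.7 − -2)/1.349 = 3.48.
Precision τ = 1/σ² = 1/3.484² = 0.0824.

μ = 0.35, τ = 0.0824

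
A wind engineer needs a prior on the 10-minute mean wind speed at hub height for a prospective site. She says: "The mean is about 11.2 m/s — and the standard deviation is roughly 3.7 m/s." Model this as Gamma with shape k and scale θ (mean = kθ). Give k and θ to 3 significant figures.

k ≈ 9.16, θ ≈ 1.22

For Gamma(k, scale θ): mean = kθ, variance = kθ², so CV = 1/√k.
CV = SD/mean = 3.7/11.2 = 0.3304, hence k = 1/CV² = 9.16.
Then θ = mean/k = 11.2/9.16 = 1.22.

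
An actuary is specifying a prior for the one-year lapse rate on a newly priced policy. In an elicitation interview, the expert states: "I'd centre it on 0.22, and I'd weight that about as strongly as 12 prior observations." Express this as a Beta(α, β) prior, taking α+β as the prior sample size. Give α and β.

Under the effective-sample-size interpretation, Beta(α, β) has prior mean α/(α+β) and prior sample size α+β.
So α+β = 12 and α/(α+β) = 0.22, giving α = 0.22·12 = 2.64 and β = 12 − 2.64 = 9.36.

α = 2.64, β = 9.36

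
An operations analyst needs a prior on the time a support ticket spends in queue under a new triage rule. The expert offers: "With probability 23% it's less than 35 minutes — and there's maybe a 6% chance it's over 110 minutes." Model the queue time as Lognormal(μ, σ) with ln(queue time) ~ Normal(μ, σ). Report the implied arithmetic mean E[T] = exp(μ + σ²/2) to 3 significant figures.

If T ~ Lognormal(μ,σ) then ln T ~ Normal(μ,σ), so the p-quantile of ln T is μ + z_p·σ.
ln(35) = 3.555 and ln(110) = 4.7; z_{0.23} = -0.7388, z_{0.94} = 1.555.
σ = (4.7 − 3.555)/(1.555 − (-0.7388)) = 0.499.
μ = 3.555 − (-0.7388)·0.499 = 3.924.
E[T] = exp(μ + σ²/2) = exp(3.924 + 0.1246) = 57.3 minutes.

E[T] ≈ 57.3 minutes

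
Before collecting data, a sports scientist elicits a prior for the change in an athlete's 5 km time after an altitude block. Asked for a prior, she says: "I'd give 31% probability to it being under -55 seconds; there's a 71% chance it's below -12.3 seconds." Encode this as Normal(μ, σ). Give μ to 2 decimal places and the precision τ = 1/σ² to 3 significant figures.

The p-quantile of Normal(μ,σ) is μ + z_p·σ, with z_{0.31} = -0.4959 and z_{0.71} = 0.5534.
Eliminate σ: μ = (z₂·x₁ − z₁·x₂)/(z₂ − z₁) = (0.5534·-55 − (-0.4959)·-12.3)/1.049 = -34.82.
Then σ = (x₂ − x₁)/(z₂ − z₁) = (-12.3 − -55)/1.049 = 40.70.
Precision τ = 1/σ² = 1/40.7² = 0.000604.

μ = -34.82, τ = 0.000604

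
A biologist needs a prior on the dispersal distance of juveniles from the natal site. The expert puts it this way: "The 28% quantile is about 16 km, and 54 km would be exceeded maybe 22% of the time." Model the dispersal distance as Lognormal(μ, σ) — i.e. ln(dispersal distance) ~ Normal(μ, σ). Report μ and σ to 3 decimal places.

μ ≈ 3.296, σ ≈ 0.898

If T ~ Lognormal(μ,σ) then ln T ~ Normal(μ,σ), so the p-quantile of ln T is μ + z_p·σ.
ln(16) = 2.773 and ln(54) = 3.989; z_{0.28} = -0.5828, z_{0.78} = 0.7722.
σ = (3.989 − 2.773)/(0.7722 − (-0.5828)) = 0.898.
μ = 2.773 − (-0.5828)·0.898 = 3.296.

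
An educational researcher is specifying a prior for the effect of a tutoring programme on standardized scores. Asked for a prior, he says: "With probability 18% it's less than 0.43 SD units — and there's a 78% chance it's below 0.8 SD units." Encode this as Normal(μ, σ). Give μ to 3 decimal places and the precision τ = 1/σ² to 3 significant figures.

The p-quantile of Normal(μ,σ) is μ + z_p·σ, with z_{0.18} = -0.9154 and z_{0.78} = 0.7722.
Eliminate σ: μ = (z₂·x₁ − z₁·x₂)/(z₂ − z₁) = (0.7722·0.43 − (-0.9154)·0.8)/1.688 = 0.631.
Then σ = (x₂ − x₁)/(z₂ − z₁) = (0.8 − 0.43)/1.688 = 0.219.
Precision τ = 1/σ² = 1/0.2193² = 20.8.

μ = 0.631, τ = 20.8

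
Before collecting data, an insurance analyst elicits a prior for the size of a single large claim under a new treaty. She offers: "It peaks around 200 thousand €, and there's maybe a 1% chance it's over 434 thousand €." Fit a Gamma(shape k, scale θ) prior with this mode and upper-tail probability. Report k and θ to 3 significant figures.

k ≈ 9.05, θ ≈ 24.8

Gamma(k,θ) with k>1 has mode (k−1)θ, so θ = 200/(k−1).
Need P(X < 434) = 0.99 with θ tied to k this way. Start at k = 2, θ = 200: P(X<434) ≈ 0.638.
Too low — raise k to concentrate. Iterating converges to k ≈ 9.05.
Then θ = 200/(9.05−1) ≈ 24.8.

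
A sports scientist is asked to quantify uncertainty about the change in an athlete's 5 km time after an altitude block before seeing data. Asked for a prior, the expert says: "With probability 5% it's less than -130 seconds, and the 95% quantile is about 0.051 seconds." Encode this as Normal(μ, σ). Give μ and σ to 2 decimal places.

μ = -64.97, σ = 39.53

For Normal(μ,σ), the p-quantile is μ + z_p·σ. Here z_{0.05} = -1.645, z_{0.95} = 1.645.
So -130 = μ − 1.645σ and 0.051 = μ + 1.645σ.
Subtracting: σ = (0.051 − -130)/(1.645 − (-1.645)) = 39.53.
Then μ = -130 − (-1.645)·39.53 = -64.97.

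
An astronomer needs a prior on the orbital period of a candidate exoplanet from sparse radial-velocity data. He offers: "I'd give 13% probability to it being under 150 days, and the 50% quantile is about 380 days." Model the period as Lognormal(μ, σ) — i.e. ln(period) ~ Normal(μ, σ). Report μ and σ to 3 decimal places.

If T ~ Lognormal(μ,σ) then ln T ~ Normal(μ,σ), so the p-quantile of ln T is μ + z_p·σ.
ln(150) = 5.011 and ln(380) = 5.94; z_{0.13} = -1.126, z_{0.5} = 0.
σ = (5.94 − 5.011)/(0 − (-1.126)) = 0.825.
μ = 5.011 − (-1.126)·0.825 = 5.940.

μ ≈ 5.940, σ ≈ 0.825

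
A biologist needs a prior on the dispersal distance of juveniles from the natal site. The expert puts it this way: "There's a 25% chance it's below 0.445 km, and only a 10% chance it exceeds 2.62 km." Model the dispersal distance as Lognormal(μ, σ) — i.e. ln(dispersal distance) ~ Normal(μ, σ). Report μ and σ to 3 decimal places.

μ ≈ -0.198, σ ≈ 0.906

If T ~ Lognormal(μ,σ) then ln T ~ Normal(μ,σ), so the p-quantile of ln T is μ + z_p·σ.
ln(0.445) = -0.8097 and ln(2.62) = 0.9632; z_{0.25} = -0.6745, z_{0.9} = 1.282.
σ = (0.9632 − -0.8097)/(1.282 − (-0.6745)) = 0.906.
μ = -0.8097 − (-0.6745)·0.906 = -0.198.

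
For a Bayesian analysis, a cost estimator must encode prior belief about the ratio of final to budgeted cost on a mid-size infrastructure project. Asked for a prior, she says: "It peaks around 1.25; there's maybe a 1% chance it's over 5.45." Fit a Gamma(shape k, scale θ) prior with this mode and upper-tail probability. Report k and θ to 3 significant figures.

Gamma(k,θ) with k>1 has mode (k−1)θ, so θ = 1.25/(k−1).
Need P(X < 5.45) = 0.99 with θ tied to k this way. Start at k = 2, θ = 1.25: P(X<5.45) ≈ 0.932.
Too low — raise k to concentrate. Iterating converges to k ≈ 2.88.
Then θ = 1.25/(2.88−1) ≈ 0.664.

k ≈ 2.88, θ ≈ 0.664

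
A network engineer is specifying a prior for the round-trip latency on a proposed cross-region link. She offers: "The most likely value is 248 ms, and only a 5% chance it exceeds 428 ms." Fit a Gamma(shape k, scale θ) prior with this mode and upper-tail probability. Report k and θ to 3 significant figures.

Gamma(k,θ) with k>1 has mode (k−1)θ, so θ = 248/(k−1).
Need P(X < 428) = 0.95 with θ tied to k this way. Start at k = 2, θ = 248: P(X<428) ≈ 0.515.
Too low — raise k to concentrate. Iterating converges to k ≈ 10.4.
Then θ = 248/(10.4−1) ≈ 26.5.

k ≈ 10.4, θ ≈ 26.5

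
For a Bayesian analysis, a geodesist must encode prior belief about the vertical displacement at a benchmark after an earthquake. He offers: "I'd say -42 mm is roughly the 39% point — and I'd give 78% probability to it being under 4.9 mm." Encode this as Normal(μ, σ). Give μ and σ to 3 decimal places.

μ = -29.542, σ = 44.602

The p-quantile of Normal(μ,σ) is μ + z_p·σ, with z_{0.39} = -0.2793 and z_{0.78} = 0.7722.
Eliminate σ: μ = (z₂·x₁ − z₁·x₂)/(z₂ − z₁) = (0.7722·-42 − (-0.2793)·4.9)/1.052 = -29.542.
Then σ = (x₂ − x₁)/(z₂ − z₁) = (4.9 − -42)/1.052 = 44.602.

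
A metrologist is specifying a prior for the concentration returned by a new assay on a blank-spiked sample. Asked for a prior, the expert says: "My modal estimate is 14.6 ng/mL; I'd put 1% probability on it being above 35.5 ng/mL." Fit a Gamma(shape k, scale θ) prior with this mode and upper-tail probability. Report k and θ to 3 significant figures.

Gamma(k,θ) with k>1 has mode (k−1)θ, so θ = 14.6/(k−1).
Need P(X < 35.5) = 0.99 with θ tied to k this way. Start at k = 2, θ = 14.6: P(X<35.5) ≈ 0.698.
Too low — raise k to concentrate. Iterating converges to k ≈ 6.98.
Then θ = 14.6/(6.98−1) ≈ 2.44.

k ≈ 6.98, θ ≈ 2.44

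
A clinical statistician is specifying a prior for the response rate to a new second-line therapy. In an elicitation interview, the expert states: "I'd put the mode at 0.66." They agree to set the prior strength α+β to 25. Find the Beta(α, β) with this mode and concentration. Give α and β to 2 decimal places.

For α,β > 1 the Beta mode is (α−1)/(α+β−2). With α+β = 25, the mode is (α−1)/23.
Set (α−1)/23 = 0.66 → α = 1 + 0.66·23 = 16.18.
β = 25 − α = 8.82.

α = 16.18, β = 8.82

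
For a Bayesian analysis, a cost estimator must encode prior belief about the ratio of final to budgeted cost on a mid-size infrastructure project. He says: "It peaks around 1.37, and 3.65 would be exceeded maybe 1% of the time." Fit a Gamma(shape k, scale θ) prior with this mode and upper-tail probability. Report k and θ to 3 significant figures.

Gamma(k,θ) with k>1 has mode (k−1)θ, so θ = 1.37/(k−1).
Need P(X < 3.65) = 0.99 with θ tied to k this way. Start at k = 2, θ = 1.37: P(X<3.65) ≈ 0.745.
Too low — raise k to concentrate. Iterating converges to k ≈ 5.82.
Then θ = 1.37/(5.82−1) ≈ 0.284.

k ≈ 5.82, θ ≈ 0.284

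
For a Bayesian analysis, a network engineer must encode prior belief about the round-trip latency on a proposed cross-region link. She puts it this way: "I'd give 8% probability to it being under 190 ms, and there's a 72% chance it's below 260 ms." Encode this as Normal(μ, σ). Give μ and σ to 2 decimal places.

μ = 239.48, σ = 35.21

For Normal(μ,σ), the p-quantile is μ + z_p·σ. Here z_{0.08} = -1.405, z_{0.72} = 0.5828.
So 190 = μ − 1.405σ and 260 = μ + 0.5828σ.
Subtracting: σ = (260 − 190)/(0.5828 − (-1.405)) = 35.21.
Then μ = 190 − (-1.405)·35.21 = 239.48.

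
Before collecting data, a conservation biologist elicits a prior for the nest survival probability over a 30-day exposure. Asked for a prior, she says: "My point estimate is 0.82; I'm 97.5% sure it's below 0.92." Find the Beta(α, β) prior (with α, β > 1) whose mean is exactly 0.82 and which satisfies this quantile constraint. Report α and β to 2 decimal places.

With mean 0.82 fixed, write α = 0.82s, β = 0.18s where s = α+β.
Need P(θ < 0.92) = 0.975 under Beta(0.82s, 0.18s). Normal approximation: (q−m)/√(m(1−m)/s) ≈ z_{0.975} = 1.96, so s ≈ 0.82·0.18·(1.96)²/(0.92−0.82)² = 56.7.
At s = 56.7: P(θ<0.92) ≈ 0.990. Adjusting to match 0.975 gives s ≈ 41.20.
So α = 0.82·41.20 ≈ 33.79, β = 0.18·41.20 ≈ 7.42.

α ≈ 33.79, β ≈ 7.42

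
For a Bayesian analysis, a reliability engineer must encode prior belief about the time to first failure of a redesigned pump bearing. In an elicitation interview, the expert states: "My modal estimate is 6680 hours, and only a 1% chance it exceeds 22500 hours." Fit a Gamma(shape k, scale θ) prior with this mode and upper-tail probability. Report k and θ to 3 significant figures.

k ≈ 3.97, θ ≈ 2250

Gamma(k,θ) with k>1 has mode (k−1)θ, so θ = 6680/(k−1).
Need P(X < 22500) = 0.99 with θ tied to k this way. Start at k = 2, θ = 6680: P(X<22500) ≈ 0.850.
Too low — raise k to concentrate. Iterating converges to k ≈ 3.97.
Then θ = 6680/(3.97−1) ≈ 2250.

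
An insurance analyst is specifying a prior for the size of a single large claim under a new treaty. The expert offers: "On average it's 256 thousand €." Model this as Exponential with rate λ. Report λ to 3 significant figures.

Exponential mean = 1/λ, so λ = 1/256.0 = 0.00391.

λ ≈ 0.00391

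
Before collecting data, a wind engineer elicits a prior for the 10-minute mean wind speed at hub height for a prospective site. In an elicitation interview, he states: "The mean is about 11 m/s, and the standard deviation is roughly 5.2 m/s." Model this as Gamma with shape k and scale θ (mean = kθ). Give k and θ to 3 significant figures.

For Gamma(k, scale θ): mean = kθ, variance = kθ², so CV = 1/√k.
CV = SD/mean = 5.2/11 = 0.4727, hence k = 1/CV² = 4.47.
Then θ = mean/k = 11/4.47 = 2.46.

k ≈ 4.47, θ ≈ 2.46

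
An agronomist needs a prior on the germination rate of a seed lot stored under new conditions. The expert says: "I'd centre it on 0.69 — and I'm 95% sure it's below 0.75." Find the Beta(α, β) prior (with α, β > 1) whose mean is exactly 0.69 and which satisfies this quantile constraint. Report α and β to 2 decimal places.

α ≈ 105.14, β ≈ 47.24

With mean 0.69 fixed, write α = 0.69s, β = 0.31s where s = α+β.
Need P(θ < 0.75) = 0.95 under Beta(0.69s, 0.31s). Normal approximation: (q−m)/√(m(1−m)/s) ≈ z_{0.95} = 1.64, so s ≈ 0.69·0.31·(1.64)²/(0.75−0.69)² = 160.8.
At s = 160.8: P(θ<0.75) ≈ 0.955. Adjusting to match 0.95 gives s ≈ 152.37.
So α = 0.69·152.37 ≈ 105.14, β = 0.31·152.37 ≈ 47.24.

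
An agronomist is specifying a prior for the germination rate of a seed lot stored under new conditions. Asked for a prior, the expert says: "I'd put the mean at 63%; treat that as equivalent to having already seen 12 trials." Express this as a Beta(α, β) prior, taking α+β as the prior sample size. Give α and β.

α = 7.56, β = 4.44

Under the effective-sample-size interpretation, Beta(α, β) has prior mean α/(α+β) and prior sample size α+β.
So α+β = 12 and α/(α+β) = 0.63, giving α = 0.63·12 = 7.56 and β = 12 − 7.56 = 4.44.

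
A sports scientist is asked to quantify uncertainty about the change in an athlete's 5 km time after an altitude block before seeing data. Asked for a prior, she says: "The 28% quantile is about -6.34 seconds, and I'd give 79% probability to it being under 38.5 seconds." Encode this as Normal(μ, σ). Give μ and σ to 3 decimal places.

μ = 12.472, σ = 32.276

The p-quantile of Normal(μ,σ) is μ + z_p·σ, with z_{0.28} = -0.5828 and z_{0.79} = 0.8064.
Eliminate σ: μ = (z₂·x₁ − z₁·x₂)/(z₂ − z₁) = (0.8064·-6.34 − (-0.5828)·38.5)/1.389 = 12.472.
Then σ = (x₂ − x₁)/(z₂ − z₁) = (38.5 − -6.34)/1.389 = 32.276.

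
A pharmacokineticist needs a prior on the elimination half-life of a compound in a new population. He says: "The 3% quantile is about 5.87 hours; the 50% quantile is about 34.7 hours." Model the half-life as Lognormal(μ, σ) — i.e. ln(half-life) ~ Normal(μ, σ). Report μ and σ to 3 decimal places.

μ ≈ 3.547, σ ≈ 0.945

If T ~ Lognormal(μ,σ) then ln T ~ Normal(μ,σ), so the p-quantile of ln T is μ + z_p·σ.
ln(5.87) = 1.77 and ln(34.7) = 3.547; z_{0.03} = -1.881, z_{0.5} = 0.
σ = (3.547 − 1.77)/(0 − (-1.881)) = 0.945.
μ = 1.77 − (-1.881)·0.945 = 3.547.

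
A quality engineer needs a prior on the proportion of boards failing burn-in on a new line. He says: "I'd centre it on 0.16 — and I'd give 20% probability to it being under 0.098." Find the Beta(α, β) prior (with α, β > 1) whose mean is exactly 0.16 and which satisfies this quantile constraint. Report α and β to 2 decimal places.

With mean 0.16 fixed, write α = 0.16s, β = 0.84s where s = α+β.
Need P(θ < 0.098) = 0.2 under Beta(0.16s, 0.84s). Normal approximation: (q−m)/√(m(1−m)/s) ≈ z_{0.2} = -0.842, so s ≈ 0.16·0.84·(-0.842)²/(0.098−0.16)² = 24.8.
At s = 24.8: P(θ<0.098) ≈ 0.205. Adjusting to match 0.2 gives s ≈ 25.65.
So α = 0.16·25.65 ≈ 4.10, β = 0.84·25.65 ≈ 21.55.

α ≈ 4.10, β ≈ 21.55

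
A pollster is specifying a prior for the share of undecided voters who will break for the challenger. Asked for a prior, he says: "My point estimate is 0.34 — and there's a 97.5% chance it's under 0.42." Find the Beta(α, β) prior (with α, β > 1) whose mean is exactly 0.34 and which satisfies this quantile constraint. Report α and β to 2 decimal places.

With mean 0.34 fixed, write α = 0.34s, β = 0.66s where s = α+β.
Need P(θ < 0.42) = 0.975 under Beta(0.34s, 0.66s). Normal approximation: (q−m)/√(m(1−m)/s) ≈ z_{0.975} = 1.96, so s ≈ 0.34·0.66·(1.96)²/(0.42−0.34)² = 134.7.
At s = 134.7: P(θ<0.42) ≈ 0.972. Adjusting to match 0.975 gives s ≈ 140.74.
So α = 0.34·140.74 ≈ 47.85, β = 0.66·140.74 ≈ 92.89.

α ≈ 47.85, β ≈ 92.89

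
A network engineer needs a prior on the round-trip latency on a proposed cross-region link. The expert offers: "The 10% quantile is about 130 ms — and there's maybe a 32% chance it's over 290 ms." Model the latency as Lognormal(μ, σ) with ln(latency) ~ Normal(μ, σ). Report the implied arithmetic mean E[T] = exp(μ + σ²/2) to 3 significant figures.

If T ~ Lognormal(μ,σ) then ln T ~ Normal(μ,σ), so the p-quantile of ln T is μ + z_p·σ.
ln(130) = 4.868 and ln(290) = 5.67; z_{0.1} = -1.282, z_{0.68} = 0.4677.
σ = (5.67 − 4.868)/(0.4677 − (-1.282)) = 0.459.
μ = 4.868 − (-1.282)·0.459 = 5.455.
E[T] = exp(μ + σ²/2) = exp(5.455 + 0.1052) = 260 ms.

E[T] ≈ 260 ms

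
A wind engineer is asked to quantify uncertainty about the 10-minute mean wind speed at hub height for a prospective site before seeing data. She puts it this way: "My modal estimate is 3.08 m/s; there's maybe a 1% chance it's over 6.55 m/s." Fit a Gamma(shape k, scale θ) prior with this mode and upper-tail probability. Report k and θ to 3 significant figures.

Gamma(k,θ) with k>1 has mode (k−1)θ, so θ = 3.08/(k−1).
Need P(X < 6.55) = 0.99 with θ tied to k this way. Start at k = 2, θ = 3.08: P(X<6.55) ≈ 0.627.
Too low — raise k to concentrate. Iterating converges to k ≈ 9.53.
Then θ = 3.08/(9.53−1) ≈ 0.361.

k ≈ 9.53, θ ≈ 0.361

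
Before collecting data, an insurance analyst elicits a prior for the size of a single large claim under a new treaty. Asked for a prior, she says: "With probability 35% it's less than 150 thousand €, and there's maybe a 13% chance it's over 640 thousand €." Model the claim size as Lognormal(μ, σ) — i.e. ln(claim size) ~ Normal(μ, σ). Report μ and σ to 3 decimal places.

μ ≈ 5.380, σ ≈ 0.960

If T ~ Lognormal(μ,σ) then ln T ~ Normal(μ,σ), so the p-quantile of ln T is μ + z_p·σ.
ln(150) = 5.011 and ln(640) = 6.461; z_{0.35} = -0.3853, z_{0.87} = 1.126.
σ = (6.461 − 5.011)/(1.126 − (-0.3853)) = 0.960.
μ = 5.011 − (-0.3853)·0.960 = 5.380.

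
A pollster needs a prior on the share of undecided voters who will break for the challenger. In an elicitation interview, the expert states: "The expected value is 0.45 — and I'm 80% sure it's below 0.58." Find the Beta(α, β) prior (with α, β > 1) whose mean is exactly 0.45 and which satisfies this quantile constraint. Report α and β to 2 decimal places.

With mean 0.45 fixed, write α = 0.45s, β = 0.55s where s = α+β.
Need P(θ < 0.58) = 0.8 under Beta(0.45s, 0.55s). Normal approximation: (q−m)/√(m(1−m)/s) ≈ z_{0.8} = 0.842, so s ≈ 0.45·0.55·(0.842)²/(0.58−0.45)² = 10.4.
At s = 10.4: P(θ<0.58) ≈ 0.800. Adjusting to match 0.8 gives s ≈ 10.36.
So α = 0.45·10.36 ≈ 4.66, β = 0.55·10.36 ≈ 5.70.

α ≈ 4.66, β ≈ 5.70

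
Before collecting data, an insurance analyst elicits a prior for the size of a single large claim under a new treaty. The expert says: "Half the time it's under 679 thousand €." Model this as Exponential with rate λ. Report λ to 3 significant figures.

λ ≈ 0.00102

Exponential median = ln 2 / λ, so λ = ln 2 / 679.0 = 0.00102.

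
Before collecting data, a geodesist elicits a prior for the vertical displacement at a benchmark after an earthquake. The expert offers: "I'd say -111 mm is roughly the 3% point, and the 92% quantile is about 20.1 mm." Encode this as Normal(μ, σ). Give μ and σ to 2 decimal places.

μ = -35.96, σ = 39.90

The p-quantile of Normal(μ,σ) is μ + z_p·σ, with z_{0.03} = -1.881 and z_{0.92} = 1.405.
Eliminate σ: μ = (z₂·x₁ − z₁·x₂)/(z₂ − z₁) = (1.405·-111 − (-1.881)·20.1)/3.286 = -35.96.
Then σ = (x₂ − x₁)/(z₂ − z₁) = (20.1 − -111)/3.286 = 39.90.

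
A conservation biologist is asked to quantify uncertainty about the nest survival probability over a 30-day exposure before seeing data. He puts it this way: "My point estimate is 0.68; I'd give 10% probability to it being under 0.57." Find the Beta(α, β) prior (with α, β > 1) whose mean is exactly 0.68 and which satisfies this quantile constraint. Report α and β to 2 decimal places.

With mean 0.68 fixed, write α = 0.68s, β = 0.32s where s = α+β.
Need P(θ < 0.57) = 0.1 under Beta(0.68s, 0.32s). Normal approximation: (q−m)/√(m(1−m)/s) ≈ z_{0.1} = -1.28, so s ≈ 0.68·0.32·(-1.28)²/(0.57−0.68)² = 29.5.
At s = 29.5: P(θ<0.57) ≈ 0.103. Adjusting to match 0.1 gives s ≈ 30.49.
So α = 0.68·30.49 ≈ 20.74, β = 0.32·30.49 ≈ 9.76.

α ≈ 20.74, β ≈ 9.76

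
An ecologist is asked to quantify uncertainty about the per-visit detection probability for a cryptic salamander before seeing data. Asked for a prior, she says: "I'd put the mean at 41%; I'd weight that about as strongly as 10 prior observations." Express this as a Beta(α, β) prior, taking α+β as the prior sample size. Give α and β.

α = 4.1, β = 5.9

Under the effective-sample-size interpretation, Beta(α, β) has prior mean α/(α+β) and prior sample size α+β.
So α+β = 10 and α/(α+β) = 0.41, giving α = 0.41·10 = 4.1 and β = 10 − 4.1 = 5.9.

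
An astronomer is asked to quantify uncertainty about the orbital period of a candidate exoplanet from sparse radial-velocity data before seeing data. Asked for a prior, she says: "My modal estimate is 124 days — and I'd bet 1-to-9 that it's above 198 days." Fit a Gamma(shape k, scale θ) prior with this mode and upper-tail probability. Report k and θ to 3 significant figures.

Gamma(k,θ) with k>1 has mode (k−1)θ, so θ = 124/(k−1).
Need P(X < 198) = 0.9 with θ tied to k this way. Start at k = 2, θ = 124: P(X<198) ≈ 0.474.
Too low — raise k to concentrate. Iterating converges to k ≈ 9.58.
Then θ = 124/(9.58−1) ≈ 14.5.

k ≈ 9.58, θ ≈ 14.5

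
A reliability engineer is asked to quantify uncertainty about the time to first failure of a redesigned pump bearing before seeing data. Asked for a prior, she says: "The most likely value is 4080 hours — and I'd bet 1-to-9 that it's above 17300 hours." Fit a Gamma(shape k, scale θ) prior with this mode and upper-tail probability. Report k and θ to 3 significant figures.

Gamma(k,θ) with k>1 has mode (k−1)θ, so θ = 4080/(k−1).
Need P(X < 17300) = 0.9 with θ tied to k this way. Start at k = 2, θ = 4080: P(X<17300) ≈ 0.925.
Too high — lower k to spread out. Iterating converges to k ≈ 1.87.
Then θ = 4080/(1.87−1) ≈ 4680.

k ≈ 1.87, θ ≈ 4680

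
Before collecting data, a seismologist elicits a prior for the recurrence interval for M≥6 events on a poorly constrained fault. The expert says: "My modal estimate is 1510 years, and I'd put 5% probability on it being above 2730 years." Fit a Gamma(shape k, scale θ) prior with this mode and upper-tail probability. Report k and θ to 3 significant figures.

k ≈ 8.95, θ ≈ 190

Gamma(k,θ) with k>1 has mode (k−1)θ, so θ = 1510/(k−1).
Need P(X < 2730) = 0.95 with θ tied to k this way. Start at k = 2, θ = 1510: P(X<2730) ≈ 0.540.
Too low — raise k to concentrate. Iterating converges to k ≈ 8.95.
Then θ = 1510/(8.95−1) ≈ 190.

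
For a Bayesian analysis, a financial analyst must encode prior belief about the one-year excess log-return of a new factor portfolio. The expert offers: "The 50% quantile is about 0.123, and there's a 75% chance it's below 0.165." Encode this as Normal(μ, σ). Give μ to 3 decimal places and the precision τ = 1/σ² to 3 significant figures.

The p-quantile of Normal(μ,σ) is μ + z_p·σ, with z_{0.5} = 0 and z_{0.75} = 0.6745.
Eliminate σ: μ = (z₂·x₁ − z₁·x₂)/(z₂ − z₁) = (0.6745·0.123 − (0)·0.165)/0.6745 = 0.123.
Then σ = (x₂ − x₁)/(z₂ − z₁) = (0.165 − 0.123)/0.6745 = 0.062.
Precision τ = 1/σ² = 1/0.06227² = 258.

μ = 0.123, τ = 258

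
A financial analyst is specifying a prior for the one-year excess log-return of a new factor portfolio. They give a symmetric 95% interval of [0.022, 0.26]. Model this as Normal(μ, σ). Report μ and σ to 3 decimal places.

A symmetric 95% interval runs μ ± z·σ with z = 1.96.
Half-width = 0.119, so σ = 0.119/1.96 = 0.061.
μ is the interval midpoint, 0.141.

μ = 0.141, σ = 0.061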